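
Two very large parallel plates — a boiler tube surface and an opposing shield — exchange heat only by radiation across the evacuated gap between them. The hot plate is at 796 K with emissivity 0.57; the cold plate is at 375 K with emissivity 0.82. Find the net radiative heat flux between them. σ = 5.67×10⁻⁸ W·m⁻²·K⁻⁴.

q ≈ 11000 W/m²

For two infinite grey parallel plates, q = σ(T₁⁴ − T₂⁴)/(1/ε₁ + 1/ε₂ − 1).
T₁⁴ − T₂⁴ = 4.015×10¹¹ − 1.978×10¹⁰ = 3.817×10¹¹ K⁴.
1/ε₁ + 1/ε₂ − 1 = 1.754 + 1.220 − 1 = 1.974.
q = 5.67×10⁻⁸ × 3.817×10¹¹ / 1.974.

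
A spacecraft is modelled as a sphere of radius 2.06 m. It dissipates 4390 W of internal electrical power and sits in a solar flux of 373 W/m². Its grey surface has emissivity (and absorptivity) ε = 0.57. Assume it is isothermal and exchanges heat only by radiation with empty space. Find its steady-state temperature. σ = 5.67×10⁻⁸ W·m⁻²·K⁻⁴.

T ≈ 254 K

At steady state, absorbed solar power + internal power = radiated power.
Absorbed: α·S·A_cross = 0.57·373·13.33 = 2834 W (cross-section πr²).
Total input = 2834 + 4390 = 7224 W.
Radiated: εσ·A_surf·T⁴ with A_surf = 4πr² = 53.33 m².
T⁴ = 7224/(0.57·5.67×10⁻⁸·53.33) = 4.192×10⁹ K⁴.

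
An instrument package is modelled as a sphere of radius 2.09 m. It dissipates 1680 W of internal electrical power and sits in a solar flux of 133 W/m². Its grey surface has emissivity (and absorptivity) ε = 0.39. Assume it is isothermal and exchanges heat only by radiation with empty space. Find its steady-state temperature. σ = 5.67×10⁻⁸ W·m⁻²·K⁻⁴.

At steady state, absorbed solar power + internal power = radiated power.
Absorbed: α·S·A_cross = 0.39·133·13.72 = 711.8 W (cross-section πr²).
Total input = 711.8 + 1680 = 2392 W.
Radiated: εσ·A_surf·T⁴ with A_surf = 4πr² = 54.89 m².
T⁴ = 2392/(0.39·5.67×10⁻⁸·54.89) = 1.970×10⁹ K⁴.

T ≈ 211 K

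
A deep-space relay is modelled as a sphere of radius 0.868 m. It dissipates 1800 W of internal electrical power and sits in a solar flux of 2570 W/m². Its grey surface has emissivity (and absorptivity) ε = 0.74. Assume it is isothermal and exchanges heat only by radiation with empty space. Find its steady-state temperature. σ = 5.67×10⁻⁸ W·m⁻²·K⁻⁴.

T ≈ 355 K

At steady state, absorbed solar power + internal power = radiated power.
Absorbed: α·S·A_cross = 0.74·2570·2.367 = 4501 W (cross-section πr²).
Total input = 4501 + 1800 = 6301 W.
Radiated: εσ·A_surf·T⁴ with A_surf = 4πr² = 9.468 m².
T⁴ = 6301/(0.74·5.67×10⁻⁸·9.468) = 1.586×10¹⁰ K⁴.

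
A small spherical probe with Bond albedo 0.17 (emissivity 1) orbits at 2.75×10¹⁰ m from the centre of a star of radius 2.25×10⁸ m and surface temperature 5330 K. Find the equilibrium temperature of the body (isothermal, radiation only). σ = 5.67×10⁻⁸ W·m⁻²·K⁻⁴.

T ≈ 325 K

The star's surface emits σT_*⁴; at distance d the flux is S = σT_*⁴(R_*/d)².
S = 5.67×10⁻⁸·(5330)⁴·(2.25×10⁸/2.75×10¹⁰)² = 3063 W/m².
For an isothermal sphere T⁴ = (1−a)S/(4σ) = 1.121×10¹⁰ K⁴.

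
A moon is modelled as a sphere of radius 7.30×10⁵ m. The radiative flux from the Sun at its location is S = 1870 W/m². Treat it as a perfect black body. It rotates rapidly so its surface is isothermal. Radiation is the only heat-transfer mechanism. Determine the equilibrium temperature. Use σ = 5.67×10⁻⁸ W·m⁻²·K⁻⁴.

T ≈ 301 K

At equilibrium, absorbed power = emitted power.
Absorbing cross-section = πr² = 1.674×10¹² m²; emitting surface = 4πr² = 6.697×10¹² m² (ratio 4).
S·A_cross = εσ·A_surf·T⁴  ⇒  T⁴ = S/(4σ).
T⁴ = 1.00·1870/(4·5.67×10⁻⁸) = 8.245×10⁹ K⁴.
T = (8.245×10⁹)^(1/4).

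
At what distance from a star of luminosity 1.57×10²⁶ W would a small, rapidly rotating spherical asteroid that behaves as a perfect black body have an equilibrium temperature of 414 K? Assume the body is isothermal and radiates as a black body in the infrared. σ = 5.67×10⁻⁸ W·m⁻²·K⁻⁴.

For an isothermal black-emitting sphere, (1−a)S·πr² = σ·4πr²·T⁴ ⇒ S = 4σT⁴/(1−a).
S = 4·5.67×10⁻⁸·(414)⁴/1.00 = 6663 W/m².
Flux falls as S = L/(4πd²), so d = √(L/(4πS)) = √(1.57×10²⁶/(4π·6663)).

d ≈ 4.33×10¹⁰ m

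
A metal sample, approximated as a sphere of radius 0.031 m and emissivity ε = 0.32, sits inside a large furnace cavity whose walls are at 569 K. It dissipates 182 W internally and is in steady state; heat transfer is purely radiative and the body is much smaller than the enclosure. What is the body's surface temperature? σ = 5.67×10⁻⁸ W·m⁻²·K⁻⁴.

T ≈ 983 K

For a small grey body in a large enclosure, net radiated power = εσA(T⁴ − T_w⁴).
Steady state: P = εσA(T⁴ − T_w⁴) with A = 4πr² = 0.01208 m².
T⁴ = P/(εσA) + T_w⁴ = 182/(0.32·5.67×10⁻⁸·0.01208) + (569)⁴
    = 8.306×10¹¹ + 1.048×10¹¹ = 9.354×10¹¹ K⁴.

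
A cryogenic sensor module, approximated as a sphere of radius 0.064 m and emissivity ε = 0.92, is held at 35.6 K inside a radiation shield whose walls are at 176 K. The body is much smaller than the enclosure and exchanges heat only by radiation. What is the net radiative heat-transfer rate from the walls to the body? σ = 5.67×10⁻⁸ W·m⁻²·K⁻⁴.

For a small grey body in a large enclosure: P_net = εσA(T_body⁴ − T_wall⁴).
A = 4πr² = 0.05147 m²; T_body⁴ − T_wall⁴ = 1.606×10⁶ − 9.595×10⁸ = -9.579×10⁸ K⁴.
|P_net| = 0.92·5.67×10⁻⁸·0.05147·9.579×10⁸.

P_net ≈ 2.57 W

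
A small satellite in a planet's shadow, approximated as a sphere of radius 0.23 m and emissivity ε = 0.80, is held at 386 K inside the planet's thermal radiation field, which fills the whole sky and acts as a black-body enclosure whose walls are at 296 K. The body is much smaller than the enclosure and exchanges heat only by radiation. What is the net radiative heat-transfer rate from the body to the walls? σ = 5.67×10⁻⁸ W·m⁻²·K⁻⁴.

For a small grey body in a large enclosure: P_net = εσA(T_body⁴ − T_wall⁴).
A = 4πr² = 0.6648 m²; T_body⁴ − T_wall⁴ = 2.220×10¹⁰ − 7.677×10⁹ = 1.452×10¹⁰ K⁴.
|P_net| = 0.80·5.67×10⁻⁸·0.6648·1.452×10¹⁰.

P_net ≈ 438 W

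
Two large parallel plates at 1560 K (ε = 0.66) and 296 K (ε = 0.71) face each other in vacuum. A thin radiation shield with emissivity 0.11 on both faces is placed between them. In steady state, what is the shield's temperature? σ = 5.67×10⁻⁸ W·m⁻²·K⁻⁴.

T_s ≈ 1310 K

In steady state the net flux on the hot side equals that on the cold side.
σ(T₁⁴−T_s⁴)/D₁ = σ(T_s⁴−T₂⁴)/D₂, with D₁ = 1/ε₁+1/ε_s−1 = 9.606, D₂ = 1/ε_s+1/ε₂−1 = 9.499.
Solve for T_s⁴: T_s⁴ = (D₂·T₁⁴ + D₁·T₂⁴)/(D₁+D₂) = 2.949×10¹² K⁴.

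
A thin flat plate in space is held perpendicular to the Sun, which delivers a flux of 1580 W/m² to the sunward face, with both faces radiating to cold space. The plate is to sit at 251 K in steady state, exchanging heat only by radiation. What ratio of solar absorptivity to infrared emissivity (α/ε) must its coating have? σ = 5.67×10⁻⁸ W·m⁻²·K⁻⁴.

Balance: αS·A = εσ·2A·T⁴ ⇒ α/ε = 2σT⁴/S.
α/ε = 2·5.67×10⁻⁸·(251)⁴/1580 = 2·5.67×10⁻⁸·3.969×10⁹/1580.

α/ε ≈ 0.285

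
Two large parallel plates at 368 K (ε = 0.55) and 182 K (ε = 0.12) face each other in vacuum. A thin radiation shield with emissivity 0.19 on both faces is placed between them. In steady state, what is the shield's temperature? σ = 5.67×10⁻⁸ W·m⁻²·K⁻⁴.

In steady state the net flux on the hot side equals that on the cold side.
σ(T₁⁴−T_s⁴)/D₁ = σ(T_s⁴−T₂⁴)/D₂, with D₁ = 1/ε₁+1/ε_s−1 = 6.081, D₂ = 1/ε_s+1/ε₂−1 = 12.60.
Solve for T_s⁴: T_s⁴ = (D₂·T₁⁴ + D₁·T₂⁴)/(D₁+D₂) = 1.273×10¹⁰ K⁴.

T_s ≈ 336 K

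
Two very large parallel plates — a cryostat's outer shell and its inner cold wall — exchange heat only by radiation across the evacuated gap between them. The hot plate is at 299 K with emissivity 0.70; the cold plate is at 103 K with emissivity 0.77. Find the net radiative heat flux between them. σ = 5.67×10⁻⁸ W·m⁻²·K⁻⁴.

For two infinite grey parallel plates, q = σ(T₁⁴ − T₂⁴)/(1/ε₁ + 1/ε₂ − 1).
T₁⁴ − T₂⁴ = 7.993×10⁹ − 1.126×10⁸ = 7.880×10⁹ K⁴.
1/ε₁ + 1/ε₂ − 1 = 1.429 + 1.299 − 1 = 1.727.
q = 5.67×10⁻⁸ × 7.880×10⁹ / 1.727.

q ≈ 259 W/m²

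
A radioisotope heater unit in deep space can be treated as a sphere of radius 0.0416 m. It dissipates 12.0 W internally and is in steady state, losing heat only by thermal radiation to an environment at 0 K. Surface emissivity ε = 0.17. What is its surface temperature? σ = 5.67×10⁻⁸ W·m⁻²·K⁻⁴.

T ≈ 489 K

Steady state: internal power = radiated power, P = εσA T⁴.
Radiating area A = 4πr² = 0.02175 m².
T⁴ = P/(εσA) = 12.0/(0.17·5.67×10⁻⁸·0.02175) = 5.725×10¹⁰ K⁴.
T = (5.725×10¹⁰)^(1/4).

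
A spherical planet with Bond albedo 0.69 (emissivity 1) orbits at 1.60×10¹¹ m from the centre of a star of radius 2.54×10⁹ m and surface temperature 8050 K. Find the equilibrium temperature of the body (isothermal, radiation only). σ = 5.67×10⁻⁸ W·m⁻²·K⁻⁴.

T ≈ 535 K

The star's surface emits σT_*⁴; at distance d the flux is S = σT_*⁴(R_*/d)².
S = 5.67×10⁻⁸·(8050)⁴·(2.54×10⁹/1.60×10¹¹)² = 60010 W/m².
For an isothermal sphere T⁴ = (1−a)S/(4σ) = 8.202×10¹⁰ K⁴.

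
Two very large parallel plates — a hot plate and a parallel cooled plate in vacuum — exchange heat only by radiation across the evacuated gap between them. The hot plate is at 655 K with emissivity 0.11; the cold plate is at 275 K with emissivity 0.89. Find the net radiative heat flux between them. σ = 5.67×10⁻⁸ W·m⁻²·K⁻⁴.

For two infinite grey parallel plates, q = σ(T₁⁴ − T₂⁴)/(1/ε₁ + 1/ε₂ − 1).
T₁⁴ − T₂⁴ = 1.841×10¹¹ − 5.719×10⁹ = 1.783×10¹¹ K⁴.
1/ε₁ + 1/ε₂ − 1 = 9.091 + 1.124 − 1 = 9.215.
q = 5.67×10⁻⁸ × 1.783×10¹¹ / 9.215.

q ≈ 1100 W/m²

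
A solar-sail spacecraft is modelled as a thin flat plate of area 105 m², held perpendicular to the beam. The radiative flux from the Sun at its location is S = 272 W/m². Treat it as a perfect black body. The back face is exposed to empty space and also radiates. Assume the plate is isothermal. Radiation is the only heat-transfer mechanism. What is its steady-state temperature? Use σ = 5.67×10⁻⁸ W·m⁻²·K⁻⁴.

T ≈ 221 K

At equilibrium, absorbed power = emitted power.
Absorbing cross-section = A = 105.0 m²; emitting surface = 2A = 210.0 m² (ratio 2).
S·A_cross = εσ·A_surf·T⁴  ⇒  T⁴ = S/(2σ).
T⁴ = 1.00·272/(2·5.67×10⁻⁸) = 2.399×10⁹ K⁴.
T = (2.399×10⁹)^(1/4).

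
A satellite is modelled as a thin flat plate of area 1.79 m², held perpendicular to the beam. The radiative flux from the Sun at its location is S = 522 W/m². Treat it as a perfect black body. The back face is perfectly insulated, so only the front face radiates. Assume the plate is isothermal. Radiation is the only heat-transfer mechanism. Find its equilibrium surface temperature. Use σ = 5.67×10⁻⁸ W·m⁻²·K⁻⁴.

T ≈ 310 K

At equilibrium, absorbed power = emitted power.
Absorbing cross-section = A = 1.790 m²; emitting surface = A = 1.790 m² (ratio 1).
S·A_cross = εσ·A_surf·T⁴  ⇒  T⁴ = S/(1σ).
T⁴ = 1.00·522/(1·5.67×10⁻⁸) = 9.206×10⁹ K⁴.
T = (9.206×10⁹)^(1/4).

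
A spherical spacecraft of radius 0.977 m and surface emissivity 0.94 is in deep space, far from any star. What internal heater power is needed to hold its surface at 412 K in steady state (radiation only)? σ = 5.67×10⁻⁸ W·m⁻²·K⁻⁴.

P ≈ 18400 W

P = εσ·4πr²·T⁴.
4πr² = 11.99 m²; T⁴ = 2.881×10¹⁰ K⁴.
P = 0.94·5.67×10⁻⁸·11.99·2.881×10¹⁰.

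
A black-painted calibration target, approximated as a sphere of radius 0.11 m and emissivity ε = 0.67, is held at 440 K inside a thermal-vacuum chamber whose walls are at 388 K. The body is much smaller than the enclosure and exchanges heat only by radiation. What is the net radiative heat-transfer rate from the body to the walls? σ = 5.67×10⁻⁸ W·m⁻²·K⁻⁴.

For a small grey body in a large enclosure: P_net = εσA(T_body⁴ − T_wall⁴).
A = 4πr² = 0.1521 m²; T_body⁴ − T_wall⁴ = 3.748×10¹⁰ − 2.266×10¹⁰ = 1.482×10¹⁰ K⁴.
|P_net| = 0.67·5.67×10⁻⁸·0.1521·1.482×10¹⁰.

P_net ≈ 85.6 W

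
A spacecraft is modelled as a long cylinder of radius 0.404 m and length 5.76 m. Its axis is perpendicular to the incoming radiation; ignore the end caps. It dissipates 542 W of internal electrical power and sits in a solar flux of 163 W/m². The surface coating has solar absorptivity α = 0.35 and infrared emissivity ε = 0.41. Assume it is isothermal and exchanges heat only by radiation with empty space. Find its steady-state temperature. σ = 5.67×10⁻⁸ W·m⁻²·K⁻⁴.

At steady state, absorbed solar power + internal power = radiated power.
Absorbed: α·S·A_cross = 0.35·163·4.654 = 265.5 W (cross-section 2rL).
Total input = 265.5 + 542 = 807.5 W.
Radiated: εσ·A_surf·T⁴ with A_surf = 2πrL = 14.62 m².
T⁴ = 807.5/(0.41·5.67×10⁻⁸·14.62) = 2.376×10⁹ K⁴.

T ≈ 221 K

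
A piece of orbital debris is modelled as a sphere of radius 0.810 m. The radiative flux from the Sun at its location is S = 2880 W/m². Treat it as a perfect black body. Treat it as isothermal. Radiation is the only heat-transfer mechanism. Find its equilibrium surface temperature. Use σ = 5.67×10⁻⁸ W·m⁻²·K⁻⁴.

At equilibrium, absorbed power = emitted power.
Absorbing cross-section = πr² = 2.061 m²; emitting surface = 4πr² = 8.245 m² (ratio 4).
S·A_cross = εσ·A_surf·T⁴  ⇒  T⁴ = S/(4σ).
T⁴ = 1.00·2880/(4·5.67×10⁻⁸) = 1.270×10¹⁰ K⁴.
T = (1.270×10¹⁰)^(1/4).

T ≈ 336 K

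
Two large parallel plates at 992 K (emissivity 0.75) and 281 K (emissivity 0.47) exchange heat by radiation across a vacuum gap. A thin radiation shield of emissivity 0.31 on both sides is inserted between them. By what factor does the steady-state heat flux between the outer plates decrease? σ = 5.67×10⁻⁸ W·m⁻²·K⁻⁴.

Without shield: q₀ = σΔ(T⁴)/(1/ε₁+1/ε₂−1) with denominator 2.461.
With shield the two gaps are in series; the resistances add: (1/ε₁+1/ε_s−1)+(1/ε_s+1/ε₂−1) = 3.559+4.353 = 7.913.
Heat-flux ratio q₀/q = 7.913/2.461.

factor ≈ 3.22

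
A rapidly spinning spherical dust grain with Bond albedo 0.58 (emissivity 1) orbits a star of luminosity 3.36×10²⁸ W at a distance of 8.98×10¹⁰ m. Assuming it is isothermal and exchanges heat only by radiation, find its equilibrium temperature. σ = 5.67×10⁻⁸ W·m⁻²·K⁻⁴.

First find the stellar flux at distance d: S = L/(4πd²) = 3.36×10²⁸/(4π·(8.98×10¹⁰)²) = 3.316×10⁵ W/m².
For an isothermal sphere, absorbed (1−a)S·πr² = emitted σ·4πr²·T⁴, so T⁴ = (1−a)S/(4σ).
T⁴ = 0.420·3.316×10⁵/(4·5.67×10⁻⁸) = 6.140×10¹¹ K⁴.

T ≈ 885 K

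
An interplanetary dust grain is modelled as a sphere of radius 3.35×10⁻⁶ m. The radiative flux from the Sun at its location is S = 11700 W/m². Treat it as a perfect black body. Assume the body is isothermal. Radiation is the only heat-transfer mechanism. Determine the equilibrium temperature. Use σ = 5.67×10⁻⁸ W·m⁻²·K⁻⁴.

T ≈ 477 K

At equilibrium, absorbed power = emitted power.
Absorbing cross-section = πr² = 3.526×10⁻¹¹ m²; emitting surface = 4πr² = 1.410×10⁻¹⁰ m² (ratio 4).
S·A_cross = εσ·A_surf·T⁴  ⇒  T⁴ = S/(4σ).
T⁴ = 1.00·11700/(4·5.67×10⁻⁸) = 5.159×10¹⁰ K⁴.
T = (5.159×10¹⁰)^(1/4).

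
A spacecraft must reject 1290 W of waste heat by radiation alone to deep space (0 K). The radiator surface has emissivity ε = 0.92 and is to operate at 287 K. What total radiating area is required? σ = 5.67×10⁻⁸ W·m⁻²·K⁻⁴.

P = εσA T⁴ ⇒ A = P/(εσT⁴).
T⁴ = 6.785×10⁹ K⁴.
A = 1290/(0.92 × 5.67×10⁻⁸ × 6.785×10⁹).

A ≈ 3.64 m²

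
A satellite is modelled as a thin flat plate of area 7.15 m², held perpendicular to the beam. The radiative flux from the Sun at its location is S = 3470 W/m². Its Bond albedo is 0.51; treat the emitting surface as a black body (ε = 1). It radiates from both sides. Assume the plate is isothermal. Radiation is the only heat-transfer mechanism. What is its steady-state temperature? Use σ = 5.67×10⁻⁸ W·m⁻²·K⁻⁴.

T ≈ 350 K

At equilibrium, absorbed power = emitted power.
Absorbing cross-section = A = 7.150 m²; emitting surface = 2A = 14.30 m² (ratio 2).
(1−a)S·A_cross = εσ·A_surf·T⁴  ⇒  T⁴ = (1−a)S/(2σ).
T⁴ = 0.490·3470/(2·5.67×10⁻⁸) = 1.499×10¹⁰ K⁴.
T = (1.499×10¹⁰)^(1/4).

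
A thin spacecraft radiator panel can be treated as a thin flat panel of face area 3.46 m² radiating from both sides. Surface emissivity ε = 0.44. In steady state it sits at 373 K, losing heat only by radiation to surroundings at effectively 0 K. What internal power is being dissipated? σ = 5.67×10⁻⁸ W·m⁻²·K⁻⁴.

P ≈ 3340 W

Steady state: P = εσA T⁴.
A = 2·3.46 = 6.920 m²; T⁴ = (373)⁴ = 1.936×10¹⁰ K⁴.
P = 0.44 × 5.67×10⁻⁸ × 6.920 × 1.936×10¹⁰.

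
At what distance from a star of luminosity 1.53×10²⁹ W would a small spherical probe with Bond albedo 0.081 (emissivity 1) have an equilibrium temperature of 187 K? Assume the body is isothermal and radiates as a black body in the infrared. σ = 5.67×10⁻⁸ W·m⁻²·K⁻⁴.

For an isothermal black-emitting sphere, (1−a)S·πr² = σ·4πr²·T⁴ ⇒ S = 4σT⁴/(1−a).
S = 4·5.67×10⁻⁸·(187)⁴/0.919 = 301.8 W/m².
Flux falls as S = L/(4πd²), so d = √(L/(4πS)) = √(1.53×10²⁹/(4π·301.8)).

d ≈ 6.35×10¹² m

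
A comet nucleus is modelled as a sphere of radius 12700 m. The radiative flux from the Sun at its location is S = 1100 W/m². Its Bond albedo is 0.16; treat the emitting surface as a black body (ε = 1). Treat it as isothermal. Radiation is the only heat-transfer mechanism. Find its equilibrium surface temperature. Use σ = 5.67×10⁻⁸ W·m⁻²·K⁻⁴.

At equilibrium, absorbed power = emitted power.
Absorbing cross-section = πr² = 5.067×10⁸ m²; emitting surface = 4πr² = 2.027×10⁹ m² (ratio 4).
(1−a)S·A_cross = εσ·A_surf·T⁴  ⇒  T⁴ = (1−a)S/(4σ).
T⁴ = 0.840·1100/(4·5.67×10⁻⁸) = 4.074×10⁹ K⁴.
T = (4.074×10⁹)^(1/4).

T ≈ 253 K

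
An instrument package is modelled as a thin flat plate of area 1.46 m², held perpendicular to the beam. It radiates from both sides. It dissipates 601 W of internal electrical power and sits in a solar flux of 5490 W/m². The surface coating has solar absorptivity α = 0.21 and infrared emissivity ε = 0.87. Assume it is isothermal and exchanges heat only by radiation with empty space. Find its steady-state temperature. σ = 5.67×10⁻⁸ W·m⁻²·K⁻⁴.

T ≈ 355 K

At steady state, absorbed solar power + internal power = radiated power.
Absorbed: α·S·A_cross = 0.21·5490·1.460 = 1683 W (cross-section A).
Total input = 1683 + 601 = 2284 W.
Radiated: εσ·A_surf·T⁴ with A_surf = 2A = 2.920 m².
T⁴ = 2284/(0.87·5.67×10⁻⁸·2.920) = 1.586×10¹⁰ K⁴.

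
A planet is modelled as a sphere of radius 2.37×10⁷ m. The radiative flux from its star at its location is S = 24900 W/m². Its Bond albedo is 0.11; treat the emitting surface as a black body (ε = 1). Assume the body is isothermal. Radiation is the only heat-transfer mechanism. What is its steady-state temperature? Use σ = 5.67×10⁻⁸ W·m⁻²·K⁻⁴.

At equilibrium, absorbed power = emitted power.
Absorbing cross-section = πr² = 1.765×10¹⁵ m²; emitting surface = 4πr² = 7.058×10¹⁵ m² (ratio 4).
(1−a)S·A_cross = εσ·A_surf·T⁴  ⇒  T⁴ = (1−a)S/(4σ).
T⁴ = 0.890·24900/(4·5.67×10⁻⁸) = 9.771×10¹⁰ K⁴.
T = (9.771×10¹⁰)^(1/4).

T ≈ 559 K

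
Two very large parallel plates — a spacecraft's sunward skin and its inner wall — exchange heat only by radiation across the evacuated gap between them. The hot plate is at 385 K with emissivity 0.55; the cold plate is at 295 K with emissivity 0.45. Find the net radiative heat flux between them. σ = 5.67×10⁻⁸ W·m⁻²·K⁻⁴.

q ≈ 268 W/m²

For two infinite grey parallel plates, q = σ(T₁⁴ − T₂⁴)/(1/ε₁ + 1/ε₂ − 1).
T₁⁴ − T₂⁴ = 2.197×10¹⁰ − 7.573×10⁹ = 1.440×10¹⁰ K⁴.
1/ε₁ + 1/ε₂ − 1 = 1.818 + 2.222 − 1 = 3.040.
q = 5.67×10⁻⁸ × 1.440×10¹⁰ / 3.040.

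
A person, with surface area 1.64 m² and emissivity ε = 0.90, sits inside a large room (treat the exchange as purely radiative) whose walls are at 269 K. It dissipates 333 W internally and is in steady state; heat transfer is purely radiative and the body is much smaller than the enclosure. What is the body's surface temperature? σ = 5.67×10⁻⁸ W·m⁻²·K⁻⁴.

T ≈ 310 K

For a small grey body in a large enclosure, net radiated power = εσA(T⁴ − T_w⁴).
Steady state: P = εσA(T⁴ − T_w⁴) with A = 1.64 m².
T⁴ = P/(εσA) + T_w⁴ = 333/(0.90·5.67×10⁻⁸·1.640) + (269)⁴
    = 3.979×10⁹ + 5.236×10⁹ = 9.215×10⁹ K⁴.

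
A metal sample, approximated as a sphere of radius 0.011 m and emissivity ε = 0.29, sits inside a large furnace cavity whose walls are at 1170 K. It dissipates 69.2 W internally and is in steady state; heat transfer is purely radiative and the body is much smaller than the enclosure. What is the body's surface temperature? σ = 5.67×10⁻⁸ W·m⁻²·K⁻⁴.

T ≈ 1470 K

For a small grey body in a large enclosure, net radiated power = εσA(T⁴ − T_w⁴).
Steady state: P = εσA(T⁴ − T_w⁴) with A = 4πr² = 0.001521 m².
T⁴ = P/(εσA) + T_w⁴ = 69.2/(0.29·5.67×10⁻⁸·0.001521) + (1170)⁴
    = 2.768×10¹² + 1.874×10¹² = 4.642×10¹² K⁴.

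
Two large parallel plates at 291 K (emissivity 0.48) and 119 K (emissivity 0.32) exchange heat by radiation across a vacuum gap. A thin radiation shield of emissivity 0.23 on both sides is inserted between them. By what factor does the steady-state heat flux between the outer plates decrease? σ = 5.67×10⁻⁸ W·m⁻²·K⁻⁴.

factor ≈ 2.83

Without shield: q₀ = σΔ(T⁴)/(1/ε₁+1/ε₂−1) with denominator 4.208.
With shield the two gaps are in series; the resistances add: (1/ε₁+1/ε_s−1)+(1/ε_s+1/ε₂−1) = 5.431+6.473 = 11.90.
Heat-flux ratio q₀/q = 11.90/4.208.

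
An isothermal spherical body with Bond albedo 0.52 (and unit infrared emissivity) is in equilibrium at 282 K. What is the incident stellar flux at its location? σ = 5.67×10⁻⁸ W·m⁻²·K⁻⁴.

(1−a)S·πr² = σ·4πr²·T⁴ ⇒ S = 4σT⁴/(1−a).
S = 4·5.67×10⁻⁸·6.324×10⁹/0.480.

S ≈ 2990 W/m²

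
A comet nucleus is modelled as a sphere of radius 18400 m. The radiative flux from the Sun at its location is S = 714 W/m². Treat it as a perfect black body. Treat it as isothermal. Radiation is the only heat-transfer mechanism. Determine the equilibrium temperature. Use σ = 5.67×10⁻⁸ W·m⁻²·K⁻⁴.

T ≈ 237 K

At equilibrium, absorbed power = emitted power.
Absorbing cross-section = πr² = 1.064×10⁹ m²; emitting surface = 4πr² = 4.254×10⁹ m² (ratio 4).
S·A_cross = εσ·A_surf·T⁴  ⇒  T⁴ = S/(4σ).
T⁴ = 1.00·714/(4·5.67×10⁻⁸) = 3.148×10⁹ K⁴.
T = (3.148×10⁹)^(1/4).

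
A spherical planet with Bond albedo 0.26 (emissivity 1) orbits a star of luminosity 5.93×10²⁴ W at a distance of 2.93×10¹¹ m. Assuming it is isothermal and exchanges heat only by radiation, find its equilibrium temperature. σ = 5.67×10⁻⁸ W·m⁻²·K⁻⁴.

First find the stellar flux at distance d: S = L/(4πd²) = 5.93×10²⁴/(4π·(2.93×10¹¹)²) = 5.497 W/m².
For an isothermal sphere, absorbed (1−a)S·πr² = emitted σ·4πr²·T⁴, so T⁴ = (1−a)S/(4σ).
T⁴ = 0.740·5.497/(4·5.67×10⁻⁸) = 1.793×10⁷ K⁴.

T ≈ 65.1 K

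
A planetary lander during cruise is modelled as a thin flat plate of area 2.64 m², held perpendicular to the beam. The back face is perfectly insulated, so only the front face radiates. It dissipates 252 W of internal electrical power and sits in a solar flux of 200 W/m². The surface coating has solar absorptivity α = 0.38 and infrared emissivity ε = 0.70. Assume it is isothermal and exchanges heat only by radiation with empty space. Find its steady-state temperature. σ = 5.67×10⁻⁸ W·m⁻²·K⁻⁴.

At steady state, absorbed solar power + internal power = radiated power.
Absorbed: α·S·A_cross = 0.38·200·2.640 = 200.6 W (cross-section A).
Total input = 200.6 + 252 = 452.6 W.
Radiated: εσ·A_surf·T⁴ with A_surf = A = 2.640 m².
T⁴ = 452.6/(0.70·5.67×10⁻⁸·2.640) = 4.320×10⁹ K⁴.

T ≈ 256 K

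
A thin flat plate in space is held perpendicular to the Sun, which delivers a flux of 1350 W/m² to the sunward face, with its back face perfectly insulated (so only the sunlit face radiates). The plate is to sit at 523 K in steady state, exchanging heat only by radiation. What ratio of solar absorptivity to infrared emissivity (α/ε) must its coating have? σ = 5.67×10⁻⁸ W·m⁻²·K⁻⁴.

α/ε ≈ 3.14

Balance: αS·A = εσ·1A·T⁴ ⇒ α/ε = σT⁴/S.
α/ε = 5.67×10⁻⁸·(523)⁴/1350 = 5.67×10⁻⁸·7.482×10¹⁰/1350.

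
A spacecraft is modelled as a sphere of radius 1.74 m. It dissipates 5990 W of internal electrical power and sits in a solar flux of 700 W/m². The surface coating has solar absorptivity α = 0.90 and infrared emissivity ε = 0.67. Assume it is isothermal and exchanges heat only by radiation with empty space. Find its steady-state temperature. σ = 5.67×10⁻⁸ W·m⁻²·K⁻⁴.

T ≈ 302 K

At steady state, absorbed solar power + internal power = radiated power.
Absorbed: α·S·A_cross = 0.90·700·9.511 = 5992 W (cross-section πr²).
Total input = 5992 + 5990 = 11980 W.
Radiated: εσ·A_surf·T⁴ with A_surf = 4πr² = 38.05 m².
T⁴ = 11980/(0.67·5.67×10⁻⁸·38.05) = 8.290×10⁹ K⁴.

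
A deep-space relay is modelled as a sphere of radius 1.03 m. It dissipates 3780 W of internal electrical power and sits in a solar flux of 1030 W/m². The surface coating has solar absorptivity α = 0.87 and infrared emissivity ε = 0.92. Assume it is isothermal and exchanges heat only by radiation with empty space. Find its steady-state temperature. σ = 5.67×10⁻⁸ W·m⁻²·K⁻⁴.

T ≈ 314 K

At steady state, absorbed solar power + internal power = radiated power.
Absorbed: α·S·A_cross = 0.87·1030·3.333 = 2987 W (cross-section πr²).
Total input = 2987 + 3780 = 6767 W.
Radiated: εσ·A_surf·T⁴ with A_surf = 4πr² = 13.33 m².
T⁴ = 6767/(0.92·5.67×10⁻⁸·13.33) = 9.730×10⁹ K⁴.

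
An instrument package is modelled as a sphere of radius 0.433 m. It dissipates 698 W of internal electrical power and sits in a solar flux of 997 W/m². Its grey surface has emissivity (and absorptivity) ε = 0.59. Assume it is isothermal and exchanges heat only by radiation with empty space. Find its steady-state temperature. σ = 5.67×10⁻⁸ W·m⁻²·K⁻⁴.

T ≈ 339 K

At steady state, absorbed solar power + internal power = radiated power.
Absorbed: α·S·A_cross = 0.59·997·0.5890 = 346.5 W (cross-section πr²).
Total input = 346.5 + 698 = 1044 W.
Radiated: εσ·A_surf·T⁴ with A_surf = 4πr² = 2.356 m².
T⁴ = 1044/(0.59·5.67×10⁻⁸·2.356) = 1.325×10¹⁰ K⁴.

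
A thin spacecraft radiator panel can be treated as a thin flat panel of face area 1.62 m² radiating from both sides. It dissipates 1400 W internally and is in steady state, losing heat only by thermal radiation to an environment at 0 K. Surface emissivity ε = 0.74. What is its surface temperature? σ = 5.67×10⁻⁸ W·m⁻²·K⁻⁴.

Steady state: internal power = radiated power, P = εσA T⁴.
Radiating area A = 2·1.62 = 3.240 m².
T⁴ = P/(εσA) = 1400/(0.74·5.67×10⁻⁸·3.240) = 1.030×10¹⁰ K⁴.
T = (1.030×10¹⁰)^(1/4).

T ≈ 319 K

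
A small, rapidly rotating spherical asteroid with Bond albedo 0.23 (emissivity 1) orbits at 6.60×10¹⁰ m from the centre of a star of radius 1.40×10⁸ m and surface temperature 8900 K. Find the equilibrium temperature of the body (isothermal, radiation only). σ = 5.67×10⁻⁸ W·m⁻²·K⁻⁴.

T ≈ 272 K

The star's surface emits σT_*⁴; at distance d the flux is S = σT_*⁴(R_*/d)².
S = 5.67×10⁻⁸·(8900)⁴·(1.40×10⁸/6.60×10¹⁰)² = 1601 W/m².
For an isothermal sphere T⁴ = (1−a)S/(4σ) = 5.434×10⁹ K⁴.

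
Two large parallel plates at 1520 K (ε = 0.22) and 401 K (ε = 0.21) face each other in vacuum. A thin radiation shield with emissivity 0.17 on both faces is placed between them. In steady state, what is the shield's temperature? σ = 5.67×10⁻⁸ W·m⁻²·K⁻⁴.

T_s ≈ 1280 K

In steady state the net flux on the hot side equals that on the cold side.
σ(T₁⁴−T_s⁴)/D₁ = σ(T_s⁴−T₂⁴)/D₂, with D₁ = 1/ε₁+1/ε_s−1 = 9.428, D₂ = 1/ε_s+1/ε₂−1 = 9.644.
Solve for T_s⁴: T_s⁴ = (D₂·T₁⁴ + D₁·T₂⁴)/(D₁+D₂) = 2.712×10¹² K⁴.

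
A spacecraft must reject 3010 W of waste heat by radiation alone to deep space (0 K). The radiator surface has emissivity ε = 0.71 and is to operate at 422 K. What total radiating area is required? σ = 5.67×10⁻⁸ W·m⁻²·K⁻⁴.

P = εσA T⁴ ⇒ A = P/(εσT⁴).
T⁴ = 3.171×10¹⁰ K⁴.
A = 3010/(0.71 × 5.67×10⁻⁸ × 3.171×10¹⁰).

A ≈ 2.36 m²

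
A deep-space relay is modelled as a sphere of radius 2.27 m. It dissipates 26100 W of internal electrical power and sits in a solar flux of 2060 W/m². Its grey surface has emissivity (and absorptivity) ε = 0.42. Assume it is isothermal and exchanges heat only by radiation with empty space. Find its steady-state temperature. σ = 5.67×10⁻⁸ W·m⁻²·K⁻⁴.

T ≈ 402 K

At steady state, absorbed solar power + internal power = radiated power.
Absorbed: α·S·A_cross = 0.42·2060·16.19 = 14010 W (cross-section πr²).
Total input = 14010 + 26100 = 40110 W.
Radiated: εσ·A_surf·T⁴ with A_surf = 4πr² = 64.75 m².
T⁴ = 40110/(0.42·5.67×10⁻⁸·64.75) = 2.601×10¹⁰ K⁴.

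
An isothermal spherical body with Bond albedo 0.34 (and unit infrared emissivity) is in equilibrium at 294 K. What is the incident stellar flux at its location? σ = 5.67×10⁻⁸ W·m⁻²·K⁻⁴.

(1−a)S·πr² = σ·4πr²·T⁴ ⇒ S = 4σT⁴/(1−a).
S = 4·5.67×10⁻⁸·7.471×10⁹/0.660.

S ≈ 2570 W/m²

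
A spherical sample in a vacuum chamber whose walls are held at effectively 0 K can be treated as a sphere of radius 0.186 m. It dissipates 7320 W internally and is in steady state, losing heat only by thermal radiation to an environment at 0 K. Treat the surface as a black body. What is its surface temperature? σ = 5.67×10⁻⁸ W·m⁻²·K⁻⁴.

T ≈ 738 K

Steady state: internal power = radiated power, P = εσA T⁴.
Radiating area A = 4πr² = 0.4347 m².
T⁴ = P/(εσA) = 7320/(1.0·5.67×10⁻⁸·0.4347) = 2.970×10¹¹ K⁴.
T = (2.970×10¹¹)^(1/4).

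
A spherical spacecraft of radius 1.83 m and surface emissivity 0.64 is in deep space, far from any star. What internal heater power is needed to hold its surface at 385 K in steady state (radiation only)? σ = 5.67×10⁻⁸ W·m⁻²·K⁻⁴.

P = εσ·4πr²·T⁴.
4πr² = 42.08 m²; T⁴ = 2.197×10¹⁰ K⁴.
P = 0.64·5.67×10⁻⁸·42.08·2.197×10¹⁰.

P ≈ 33600 W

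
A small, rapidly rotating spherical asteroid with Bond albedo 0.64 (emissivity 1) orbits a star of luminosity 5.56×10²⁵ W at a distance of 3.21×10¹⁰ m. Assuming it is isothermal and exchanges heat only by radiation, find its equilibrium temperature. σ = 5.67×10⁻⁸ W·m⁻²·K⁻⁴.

First find the stellar flux at distance d: S = L/(4πd²) = 5.56×10²⁵/(4π·(3.21×10¹⁰)²) = 4294 W/m².
For an isothermal sphere, absorbed (1−a)S·πr² = emitted σ·4πr²·T⁴, so T⁴ = (1−a)S/(4σ).
T⁴ = 0.360·4294/(4·5.67×10⁻⁸) = 6.816×10⁹ K⁴.

T ≈ 287 K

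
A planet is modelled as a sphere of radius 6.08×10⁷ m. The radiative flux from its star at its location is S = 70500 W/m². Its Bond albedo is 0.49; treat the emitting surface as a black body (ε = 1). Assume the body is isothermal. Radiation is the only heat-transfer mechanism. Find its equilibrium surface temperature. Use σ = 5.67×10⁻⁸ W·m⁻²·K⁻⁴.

T ≈ 631 K

At equilibrium, absorbed power = emitted power.
Absorbing cross-section = πr² = 1.161×10¹⁶ m²; emitting surface = 4πr² = 4.645×10¹⁶ m² (ratio 4).
(1−a)S·A_cross = εσ·A_surf·T⁴  ⇒  T⁴ = (1−a)S/(4σ).
T⁴ = 0.510·70500/(4·5.67×10⁻⁸) = 1.585×10¹¹ K⁴.
T = (1.585×10¹¹)^(1/4).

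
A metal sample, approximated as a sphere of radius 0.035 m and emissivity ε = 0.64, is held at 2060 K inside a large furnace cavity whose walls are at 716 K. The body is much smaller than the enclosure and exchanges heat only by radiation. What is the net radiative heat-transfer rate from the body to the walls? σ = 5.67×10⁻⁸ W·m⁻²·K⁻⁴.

For a small grey body in a large enclosure: P_net = εσA(T_body⁴ − T_wall⁴).
A = 4πr² = 0.01539 m²; T_body⁴ − T_wall⁴ = 1.801×10¹³ − 2.628×10¹¹ = 1.775×10¹³ K⁴.
|P_net| = 0.64·5.67×10⁻⁸·0.01539·1.775×10¹³.

P_net ≈ 9910 W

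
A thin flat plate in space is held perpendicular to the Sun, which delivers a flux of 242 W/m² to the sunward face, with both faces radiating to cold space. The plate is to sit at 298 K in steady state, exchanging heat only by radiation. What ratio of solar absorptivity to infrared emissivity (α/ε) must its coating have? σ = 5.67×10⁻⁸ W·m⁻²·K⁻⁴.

Balance: αS·A = εσ·2A·T⁴ ⇒ α/ε = 2σT⁴/S.
α/ε = 2·5.67×10⁻⁸·(298)⁴/242 = 2·5.67×10⁻⁸·7.886×10⁹/242.

α/ε ≈ 3.70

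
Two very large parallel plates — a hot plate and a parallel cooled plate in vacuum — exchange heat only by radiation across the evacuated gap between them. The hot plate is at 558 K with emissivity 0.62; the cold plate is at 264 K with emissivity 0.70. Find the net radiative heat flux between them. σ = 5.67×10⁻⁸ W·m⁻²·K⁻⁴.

For two infinite grey parallel plates, q = σ(T₁⁴ − T₂⁴)/(1/ε₁ + 1/ε₂ − 1).
T₁⁴ − T₂⁴ = 9.695×10¹⁰ − 4.858×10⁹ = 9.209×10¹⁰ K⁴.
1/ε₁ + 1/ε₂ − 1 = 1.613 + 1.429 − 1 = 2.041.
q = 5.67×10⁻⁸ × 9.209×10¹⁰ / 2.041.

q ≈ 2560 W/m²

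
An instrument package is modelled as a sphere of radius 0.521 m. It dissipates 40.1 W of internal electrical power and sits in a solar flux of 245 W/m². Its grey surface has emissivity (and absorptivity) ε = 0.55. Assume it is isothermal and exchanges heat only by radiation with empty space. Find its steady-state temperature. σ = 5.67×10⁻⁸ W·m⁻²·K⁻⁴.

At steady state, absorbed solar power + internal power = radiated power.
Absorbed: α·S·A_cross = 0.55·245·0.8528 = 114.9 W (cross-section πr²).
Total input = 114.9 + 40.1 = 155.0 W.
Radiated: εσ·A_surf·T⁴ with A_surf = 4πr² = 3.411 m².
T⁴ = 155.0/(0.55·5.67×10⁻⁸·3.411) = 1.457×10⁹ K⁴.

T ≈ 195 K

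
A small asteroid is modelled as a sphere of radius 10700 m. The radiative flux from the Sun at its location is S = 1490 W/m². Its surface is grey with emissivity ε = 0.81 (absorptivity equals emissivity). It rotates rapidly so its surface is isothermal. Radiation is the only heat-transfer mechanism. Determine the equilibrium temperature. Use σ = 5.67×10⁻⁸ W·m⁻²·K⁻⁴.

T ≈ 285 K

At equilibrium, absorbed power = emitted power.
Absorbing cross-section = πr² = 3.597×10⁸ m²; emitting surface = 4πr² = 1.439×10⁹ m² (ratio 4).
εS·A_cross = εσ·A_surf·T⁴  ⇒  T⁴ = S/(4σ)   (ε cancels).
T⁴ = 1490/(4·5.67×10⁻⁸) = 6.570×10⁹ K⁴.
T = (6.570×10⁹)^(1/4).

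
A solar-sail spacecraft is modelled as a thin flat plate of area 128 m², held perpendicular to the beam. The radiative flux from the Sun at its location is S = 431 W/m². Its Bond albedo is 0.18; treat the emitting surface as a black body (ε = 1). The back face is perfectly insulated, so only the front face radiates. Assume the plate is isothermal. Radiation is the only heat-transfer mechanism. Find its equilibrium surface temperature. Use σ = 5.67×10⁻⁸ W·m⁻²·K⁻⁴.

At equilibrium, absorbed power = emitted power.
Absorbing cross-section = A = 128.0 m²; emitting surface = A = 128.0 m² (ratio 1).
(1−a)S·A_cross = εσ·A_surf·T⁴  ⇒  T⁴ = (1−a)S/(1σ).
T⁴ = 0.820·431/(1·5.67×10⁻⁸) = 6.233×10⁹ K⁴.
T = (6.233×10⁹)^(1/4).

T ≈ 281 K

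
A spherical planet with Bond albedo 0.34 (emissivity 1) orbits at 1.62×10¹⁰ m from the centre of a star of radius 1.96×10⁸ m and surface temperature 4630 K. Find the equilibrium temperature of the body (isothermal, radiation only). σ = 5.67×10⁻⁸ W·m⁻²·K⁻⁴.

The star's surface emits σT_*⁴; at distance d the flux is S = σT_*⁴(R_*/d)².
S = 5.67×10⁻⁸·(4630)⁴·(1.96×10⁸/1.62×10¹⁰)² = 3814 W/m².
For an isothermal sphere T⁴ = (1−a)S/(4σ) = 1.110×10¹⁰ K⁴.

T ≈ 325 K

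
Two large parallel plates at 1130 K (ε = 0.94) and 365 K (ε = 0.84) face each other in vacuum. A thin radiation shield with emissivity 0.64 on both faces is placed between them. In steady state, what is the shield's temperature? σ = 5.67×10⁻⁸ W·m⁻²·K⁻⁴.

T_s ≈ 961 K

In steady state the net flux on the hot side equals that on the cold side.
σ(T₁⁴−T_s⁴)/D₁ = σ(T_s⁴−T₂⁴)/D₂, with D₁ = 1/ε₁+1/ε_s−1 = 1.626, D₂ = 1/ε_s+1/ε₂−1 = 1.753.
Solve for T_s⁴: T_s⁴ = (D₂·T₁⁴ + D₁·T₂⁴)/(D₁+D₂) = 8.543×10¹¹ K⁴.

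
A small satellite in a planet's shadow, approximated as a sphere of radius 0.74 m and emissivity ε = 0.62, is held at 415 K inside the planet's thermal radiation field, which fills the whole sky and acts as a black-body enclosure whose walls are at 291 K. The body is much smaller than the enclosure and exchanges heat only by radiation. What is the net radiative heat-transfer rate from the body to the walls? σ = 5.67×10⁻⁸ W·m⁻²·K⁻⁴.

P_net ≈ 5440 W

For a small grey body in a large enclosure: P_net = εσA(T_body⁴ − T_wall⁴).
A = 4πr² = 6.881 m²; T_body⁴ − T_wall⁴ = 2.966×10¹⁰ − 7.171×10⁹ = 2.249×10¹⁰ K⁴.
|P_net| = 0.62·5.67×10⁻⁸·6.881·2.249×10¹⁰.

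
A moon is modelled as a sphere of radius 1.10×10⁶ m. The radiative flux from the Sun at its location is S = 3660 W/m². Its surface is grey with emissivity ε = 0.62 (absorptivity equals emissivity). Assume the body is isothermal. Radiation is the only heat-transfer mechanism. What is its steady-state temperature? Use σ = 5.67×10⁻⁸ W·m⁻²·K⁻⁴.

At equilibrium, absorbed power = emitted power.
Absorbing cross-section = πr² = 3.801×10¹² m²; emitting surface = 4πr² = 1.521×10¹³ m² (ratio 4).
εS·A_cross = εσ·A_surf·T⁴  ⇒  T⁴ = S/(4σ)   (ε cancels).
T⁴ = 3660/(4·5.67×10⁻⁸) = 1.614×10¹⁰ K⁴.
T = (1.614×10¹⁰)^(1/4).

T ≈ 356 K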